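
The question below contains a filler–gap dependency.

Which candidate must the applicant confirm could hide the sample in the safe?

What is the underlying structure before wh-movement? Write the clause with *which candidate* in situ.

The applicant must confirm which candidate could hide the sample in the safe.

'which candidate' functions as the subject of the clause embedded under 'confirm'. Fronting leaves a gap immediately after 'confirm':
Which candidate must the applicant confirm ___ could hide the sample in the safe?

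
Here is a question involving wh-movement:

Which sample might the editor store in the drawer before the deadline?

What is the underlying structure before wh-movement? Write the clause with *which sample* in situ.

The editor might store which sample in the drawer before the deadline.

'which sample' functions as the direct object of 'store'. It moves to the left edge, and the trace sits right after 'store':
Which sample might the editor store ___ in the drawer before the deadline?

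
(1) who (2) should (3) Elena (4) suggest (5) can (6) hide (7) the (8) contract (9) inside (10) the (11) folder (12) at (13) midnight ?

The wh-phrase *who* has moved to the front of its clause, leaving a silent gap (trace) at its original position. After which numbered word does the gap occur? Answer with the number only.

4

In situ: Elena should suggest who can hide the contract inside the folder at midnight.
The filler 'who' is interpreted as the subject of the clause embedded under 'suggest'. Fronting leaves a gap immediately after 'suggest':
Who should Elena suggest ___ can hide the contract inside the folder at midnight?
'suggest' is word 4.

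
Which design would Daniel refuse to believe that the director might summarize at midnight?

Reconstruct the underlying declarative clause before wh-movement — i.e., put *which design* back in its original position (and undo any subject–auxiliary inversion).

Daniel would refuse to believe that the director might summarize which design at midnight.

The filler 'which design' is interpreted as the direct object of 'summarize'. It moves to the left edge, and the trace sits right after 'summarize':
Which design would Daniel refuse to believe that the director might summarize ___ at midnight?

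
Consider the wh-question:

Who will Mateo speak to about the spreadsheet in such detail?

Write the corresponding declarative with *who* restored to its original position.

Mateo will speak to who about the spreadsheet in such detail.

The filler 'who' is interpreted as the object of the preposition 'to'. Fronting leaves a gap immediately after 'to':
Who will Mateo speak to ___ about the spreadsheet in such detail?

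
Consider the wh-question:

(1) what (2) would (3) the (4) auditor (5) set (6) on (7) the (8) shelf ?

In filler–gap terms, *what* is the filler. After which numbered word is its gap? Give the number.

Before movement: The auditor would set what on the shelf.
The filler 'what' is interpreted as the direct object of 'set'. Fronting leaves a gap immediately after 'set':
What would the auditor set ___ on the shelf?
'set' is word 5.

5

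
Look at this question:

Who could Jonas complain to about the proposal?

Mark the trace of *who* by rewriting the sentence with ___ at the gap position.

Pre-movement form: Jonas could complain to who about the proposal.
The filler 'who' is interpreted as the object of the preposition 'to'. The gap is right after 'to'.

Who could Jonas complain to ___ about the proposal?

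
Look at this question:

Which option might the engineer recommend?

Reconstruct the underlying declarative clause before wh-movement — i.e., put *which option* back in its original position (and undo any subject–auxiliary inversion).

The filler 'which option' is interpreted as the direct object of 'recommend'. Fronting leaves a gap immediately after 'recommend':
Which option might the engineer recommend ___?

The engineer might recommend which option.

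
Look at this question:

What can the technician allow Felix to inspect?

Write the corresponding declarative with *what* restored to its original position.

The technician can allow Felix to inspect what.

The filler 'what' is interpreted as the direct object of 'inspect'. Fronting leaves a gap immediately after 'inspect':
What can the technician allow Felix to inspect ___?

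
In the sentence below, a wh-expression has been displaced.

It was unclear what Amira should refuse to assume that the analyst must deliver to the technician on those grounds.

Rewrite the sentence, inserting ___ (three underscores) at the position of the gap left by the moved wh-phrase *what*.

Underlying clause: Amira should refuse to assume that the analyst must deliver what to the technician on those grounds.
The filler 'what' is interpreted as the direct object of 'deliver'. The gap is right after 'deliver'.

It was unclear what Amira should refuse to assume that the analyst must deliver ___ to the technician on those grounds.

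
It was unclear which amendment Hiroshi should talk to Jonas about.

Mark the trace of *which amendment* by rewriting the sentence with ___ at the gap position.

Underlying clause: Hiroshi should talk to Jonas about which amendment.
'which amendment' is the object of the preposition 'about'. The gap is right after 'about'.

It was unclear which amendment Hiroshi should talk to Jonas about ___.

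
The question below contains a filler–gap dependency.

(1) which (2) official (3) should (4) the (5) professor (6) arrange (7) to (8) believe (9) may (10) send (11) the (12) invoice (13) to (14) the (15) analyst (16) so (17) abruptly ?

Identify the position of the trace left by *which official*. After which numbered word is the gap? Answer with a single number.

Before movement: The professor should arrange to believe which official may send the invoice to the analyst so abruptly.
'which official' functions as the subject of the clause embedded under 'believe'. It moves to the left edge, and the trace sits right after 'believe':
Which official should the professor arrange to believe ___ may send the invoice to the analyst so abruptly?
'believe' is word 8.

8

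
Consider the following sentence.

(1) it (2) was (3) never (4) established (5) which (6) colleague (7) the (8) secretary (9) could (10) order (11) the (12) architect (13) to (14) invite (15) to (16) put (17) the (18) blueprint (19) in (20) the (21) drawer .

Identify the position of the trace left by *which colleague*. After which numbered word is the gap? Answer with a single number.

Before movement: The secretary could order the architect to invite which colleague to put the blueprint in the drawer.
'which colleague' functions as the direct object of 'invite'. Wh-movement fronts it, leaving a gap right after 'invite':
It was never established which colleague the secretary could order the architect to invite ___ to put the blueprint in the drawer.
'invite' is word 14.

14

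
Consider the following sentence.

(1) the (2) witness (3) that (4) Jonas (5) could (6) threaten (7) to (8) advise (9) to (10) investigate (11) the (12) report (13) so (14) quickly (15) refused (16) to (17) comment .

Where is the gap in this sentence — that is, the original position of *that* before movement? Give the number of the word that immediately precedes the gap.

The filler 'that' is interpreted as the direct object of 'advise'. It moves to the left edge, and the trace sits right after 'advise':
The witness that Jonas could threaten to advise ___ to investigate the report so quickly refused to comment.
'advise' is word 8.

8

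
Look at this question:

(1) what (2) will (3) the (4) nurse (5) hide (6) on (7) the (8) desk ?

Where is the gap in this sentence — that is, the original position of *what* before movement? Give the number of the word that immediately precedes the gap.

Before movement: The nurse will hide what on the desk.
'what' functions as the direct object of 'hide'. It moves to the left edge, and the trace sits right after 'hide':
What will the nurse hide ___ on the desk?
'hide' is word 5.

5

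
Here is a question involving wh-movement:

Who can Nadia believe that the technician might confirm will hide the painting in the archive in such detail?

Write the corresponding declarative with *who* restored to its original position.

'who' is the subject of the clause embedded under 'confirm'. Fronting leaves a gap immediately after 'confirm':
Who can Nadia believe that the technician might confirm ___ will hide the painting in the archive in such detail?

Nadia can believe that the technician might confirm who will hide the painting in the archive in such detail.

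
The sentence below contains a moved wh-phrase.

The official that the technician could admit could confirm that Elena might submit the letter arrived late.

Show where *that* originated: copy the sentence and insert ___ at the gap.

The official that the technician could admit ___ could confirm that Elena might submit the letter arrived late.

'that' is the subject of the clause embedded under 'admit'. The gap is right after 'admit'.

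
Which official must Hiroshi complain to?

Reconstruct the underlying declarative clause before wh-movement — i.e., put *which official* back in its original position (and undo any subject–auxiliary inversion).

Hiroshi must complain to which official.

'which official' is the object of the preposition 'to'. It moves to the left edge, and the trace sits right after 'to':
Which official must Hiroshi complain to ___?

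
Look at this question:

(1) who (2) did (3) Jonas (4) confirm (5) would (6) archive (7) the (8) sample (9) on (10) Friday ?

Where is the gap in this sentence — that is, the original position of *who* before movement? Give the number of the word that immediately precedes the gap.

4

In situ: Jonas did confirm who would archive the sample on Friday.
The filler 'who' is interpreted as the subject of the clause embedded under 'confirm'. Fronting leaves a gap immediately after 'confirm':
Who did Jonas confirm ___ would archive the sample on Friday?
'confirm' is word 4.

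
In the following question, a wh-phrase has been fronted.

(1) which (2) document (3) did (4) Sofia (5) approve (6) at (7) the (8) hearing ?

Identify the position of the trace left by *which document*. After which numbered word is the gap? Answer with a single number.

In situ: Sofia did approve which document at the hearing.
'which document' is the direct object of 'approve'. It moves to the left edge, and the trace sits right after 'approve':
Which document did Sofia approve ___ at the hearing?
'approve' is word 5.

5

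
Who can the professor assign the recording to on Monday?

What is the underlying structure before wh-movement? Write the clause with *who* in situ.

The filler 'who' is interpreted as the object of the preposition 'to' (recipient of 'assign'). Wh-movement fronts it, leaving a gap right after 'to':
Who can the professor assign the recording to ___ on Monday?

The professor can assign the recording to who on Monday.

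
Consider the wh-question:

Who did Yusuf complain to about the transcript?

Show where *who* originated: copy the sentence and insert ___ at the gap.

Pre-movement form: Yusuf did complain to who about the transcript.
The filler 'who' is interpreted as the object of the preposition 'to'. The gap is right after 'to'.

Who did Yusuf complain to ___ about the transcript?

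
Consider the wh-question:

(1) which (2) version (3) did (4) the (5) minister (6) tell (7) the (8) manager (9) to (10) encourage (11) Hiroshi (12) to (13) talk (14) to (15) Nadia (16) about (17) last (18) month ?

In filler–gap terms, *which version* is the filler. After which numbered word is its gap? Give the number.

Underlying clause: The minister did tell the manager to encourage Hiroshi to talk to Nadia about which version last month.
'which version' functions as the object of the preposition 'about'. Wh-movement fronts it, leaving a gap right after 'about':
Which version did the minister tell the manager to encourage Hiroshi to talk to Nadia about ___ last month?
'about' is word 16.

16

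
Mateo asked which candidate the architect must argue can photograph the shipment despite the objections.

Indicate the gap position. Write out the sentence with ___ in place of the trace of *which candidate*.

Mateo asked which candidate the architect must argue ___ can photograph the shipment despite the objections.

Pre-movement form: The architect must argue which candidate can photograph the shipment despite the objections.
The filler 'which candidate' is interpreted as the subject of the clause embedded under 'argue'. The gap is right after 'argue'.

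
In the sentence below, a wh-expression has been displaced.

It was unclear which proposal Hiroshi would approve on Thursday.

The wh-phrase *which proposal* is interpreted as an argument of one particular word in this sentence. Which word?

approve

Underlying clause: Hiroshi would approve which proposal on Thursday.
'which proposal' is the direct object of 'approve'. It moves to the left edge, and the trace sits right after 'approve':
It was unclear which proposal Hiroshi would approve ___ on Thursday.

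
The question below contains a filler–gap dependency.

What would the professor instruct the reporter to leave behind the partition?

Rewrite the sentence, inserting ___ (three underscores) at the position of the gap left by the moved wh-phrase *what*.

What would the professor instruct the reporter to leave ___ behind the partition?

Before movement: The professor would instruct the reporter to leave what behind the partition.
'what' functions as the direct object of 'leave'. The gap is right after 'leave'.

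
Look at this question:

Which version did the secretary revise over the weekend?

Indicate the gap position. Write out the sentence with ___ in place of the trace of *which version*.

Which version did the secretary revise ___ over the weekend?

Pre-movement form: The secretary did revise which version over the weekend.
The filler 'which version' is interpreted as the direct object of 'revise'. The gap is right after 'revise'.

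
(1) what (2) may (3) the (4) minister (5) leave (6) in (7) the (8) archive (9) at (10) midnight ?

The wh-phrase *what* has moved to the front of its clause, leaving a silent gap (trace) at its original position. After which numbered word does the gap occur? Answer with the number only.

5

Underlying clause: The minister may leave what in the archive at midnight.
'what' functions as the direct object of 'leave'. It moves to the left edge, and the trace sits right after 'leave':
What may the minister leave ___ in the archive at midnight?
'leave' is word 5.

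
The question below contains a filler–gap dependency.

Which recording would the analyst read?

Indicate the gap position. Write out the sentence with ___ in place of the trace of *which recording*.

Underlying clause: The analyst would read which recording.
The filler 'which recording' is interpreted as the direct object of 'read'. The gap is right after 'read'.

Which recording would the analyst read ___?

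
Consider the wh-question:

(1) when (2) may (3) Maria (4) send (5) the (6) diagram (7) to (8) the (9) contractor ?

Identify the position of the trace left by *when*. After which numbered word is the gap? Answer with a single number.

9

Underlying clause: Maria may send the diagram to the contractor when.
'when' is the temporal adjunct. Fronting leaves a gap immediately after 'contractor':
When may Maria send the diagram to the contractor ___?
'contractor' is word 9.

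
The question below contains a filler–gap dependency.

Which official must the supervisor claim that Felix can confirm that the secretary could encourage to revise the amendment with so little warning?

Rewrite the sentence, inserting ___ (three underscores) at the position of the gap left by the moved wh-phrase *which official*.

Which official must the supervisor claim that Felix can confirm that the secretary could encourage ___ to revise the amendment with so little warning?

In situ: The supervisor must claim that Felix can confirm that the secretary could encourage which official to revise the amendment with so little warning.
'which official' is the direct object of 'encourage'. The gap is right after 'encourage'.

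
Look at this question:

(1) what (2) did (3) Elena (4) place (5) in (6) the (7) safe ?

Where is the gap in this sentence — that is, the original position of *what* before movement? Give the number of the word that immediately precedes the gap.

Underlying clause: Elena did place what in the safe.
The filler 'what' is interpreted as the direct object of 'place'. Fronting leaves a gap immediately after 'place':
What did Elena place ___ in the safe?
'place' is word 4.

4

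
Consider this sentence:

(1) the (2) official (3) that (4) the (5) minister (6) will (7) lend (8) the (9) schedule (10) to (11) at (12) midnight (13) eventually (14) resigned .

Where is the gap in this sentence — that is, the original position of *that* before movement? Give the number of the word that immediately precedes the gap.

10

'that' is the object of the preposition 'to' (recipient of 'lend'). Fronting leaves a gap immediately after 'to':
The official that the minister will lend the schedule to ___ at midnight eventually resigned.
'to' is word 10.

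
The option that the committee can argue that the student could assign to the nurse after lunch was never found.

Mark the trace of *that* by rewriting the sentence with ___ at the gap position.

'that' is the direct object of 'assign'. The gap is right after 'assign'.

The option that the committee can argue that the student could assign ___ to the nurse after lunch was never found.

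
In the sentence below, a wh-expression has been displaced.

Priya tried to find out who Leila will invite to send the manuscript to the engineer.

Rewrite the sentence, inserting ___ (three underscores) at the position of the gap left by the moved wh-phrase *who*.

In situ: Leila will invite who to send the manuscript to the engineer.
'who' functions as the direct object of 'invite'. The gap is right after 'invite'.

Priya tried to find out who Leila will invite ___ to send the manuscript to the engineer.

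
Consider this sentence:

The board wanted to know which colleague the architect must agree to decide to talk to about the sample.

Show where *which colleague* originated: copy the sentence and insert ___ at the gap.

Underlying clause: The architect must agree to decide to talk to which colleague about the sample.
'which colleague' is the object of the preposition 'to'. The gap is right after 'to'.

The board wanted to know which colleague the architect must agree to decide to talk to ___ about the sample.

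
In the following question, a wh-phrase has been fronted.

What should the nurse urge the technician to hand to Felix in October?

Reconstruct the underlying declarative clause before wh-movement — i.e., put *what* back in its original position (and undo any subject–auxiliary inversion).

The nurse should urge the technician to hand what to Felix in October.

'what' is the direct object of 'hand'. It moves to the left edge, and the trace sits right after 'hand':
What should the nurse urge the technician to hand ___ to Felix in October?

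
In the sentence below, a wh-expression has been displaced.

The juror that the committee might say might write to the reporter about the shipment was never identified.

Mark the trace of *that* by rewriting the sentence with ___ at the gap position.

'that' functions as the subject of the clause embedded under 'say'. The gap is right after 'say'.

The juror that the committee might say ___ might write to the reporter about the shipment was never identified.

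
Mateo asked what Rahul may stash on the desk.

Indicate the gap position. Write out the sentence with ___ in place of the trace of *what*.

Underlying clause: Rahul may stash what on the desk.
'what' is the direct object of 'stash'. The gap is right after 'stash'.

Mateo asked what Rahul may stash ___ on the desk.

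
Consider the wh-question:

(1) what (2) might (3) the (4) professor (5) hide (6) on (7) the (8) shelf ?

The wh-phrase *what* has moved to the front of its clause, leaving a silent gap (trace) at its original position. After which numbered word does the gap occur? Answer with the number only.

Underlying clause: The professor might hide what on the shelf.
'what' is the direct object of 'hide'. It moves to the left edge, and the trace sits right after 'hide':
What might the professor hide ___ on the shelf?
'hide' is word 5.

5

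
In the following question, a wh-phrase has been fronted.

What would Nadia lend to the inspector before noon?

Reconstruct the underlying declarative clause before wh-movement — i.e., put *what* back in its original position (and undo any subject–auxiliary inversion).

'what' is the direct object of 'lend'. Fronting leaves a gap immediately after 'lend':
What would Nadia lend ___ to the inspector before noon?

Nadia would lend what to the inspector before noon.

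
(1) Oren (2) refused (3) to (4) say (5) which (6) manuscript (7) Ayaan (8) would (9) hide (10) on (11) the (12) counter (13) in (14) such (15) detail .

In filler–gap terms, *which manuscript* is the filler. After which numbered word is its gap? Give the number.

Underlying clause: Ayaan would hide which manuscript on the counter in such detail.
'which manuscript' functions as the direct object of 'hide'. Wh-movement fronts it, leaving a gap right after 'hide':
Oren refused to say which manuscript Ayaan would hide ___ on the counter in such detail.
'hide' is word 9.

9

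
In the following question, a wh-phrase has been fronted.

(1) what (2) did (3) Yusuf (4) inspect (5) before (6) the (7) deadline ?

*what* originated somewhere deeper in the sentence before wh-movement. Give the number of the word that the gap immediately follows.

Before movement: Yusuf did inspect what before the deadline.
'what' functions as the direct object of 'inspect'. Wh-movement fronts it, leaving a gap right after 'inspect':
What did Yusuf inspect ___ before the deadline?
'inspect' is word 4.

4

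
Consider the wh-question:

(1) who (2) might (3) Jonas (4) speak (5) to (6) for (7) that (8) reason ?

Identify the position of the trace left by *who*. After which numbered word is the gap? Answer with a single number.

5

In situ: Jonas might speak to who for that reason.
'who' functions as the object of the preposition 'to'. Wh-movement fronts it, leaving a gap right after 'to':
Who might Jonas speak to ___ for that reason?
'to' is word 5.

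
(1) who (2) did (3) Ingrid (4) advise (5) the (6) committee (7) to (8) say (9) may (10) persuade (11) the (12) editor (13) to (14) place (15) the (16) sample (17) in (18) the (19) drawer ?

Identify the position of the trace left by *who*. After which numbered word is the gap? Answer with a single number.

Underlying clause: Ingrid did advise the committee to say who may persuade the editor to place the sample in the drawer.
'who' functions as the subject of the clause embedded under 'say'. It moves to the left edge, and the trace sits right after 'say':
Who did Ingrid advise the committee to say ___ may persuade the editor to place the sample in the drawer?
'say' is word 8.

8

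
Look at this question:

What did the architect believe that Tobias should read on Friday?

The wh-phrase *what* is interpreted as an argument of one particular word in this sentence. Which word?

read

In situ: The architect did believe that Tobias should read what on Friday.
'what' is the direct object of 'read'. Wh-movement fronts it, leaving a gap right after 'read':
What did the architect believe that Tobias should read ___ on Friday?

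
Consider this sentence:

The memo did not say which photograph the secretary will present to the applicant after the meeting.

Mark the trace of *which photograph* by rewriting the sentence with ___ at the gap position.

Pre-movement form: The secretary will present which photograph to the applicant after the meeting.
'which photograph' functions as the direct object of 'present'. The gap is right after 'present'.

The memo did not say which photograph the secretary will present ___ to the applicant after the meeting.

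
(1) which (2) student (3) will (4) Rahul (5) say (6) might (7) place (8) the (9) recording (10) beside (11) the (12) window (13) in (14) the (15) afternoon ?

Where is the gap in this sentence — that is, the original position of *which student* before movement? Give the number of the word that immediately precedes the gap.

Underlying clause: Rahul will say which student might place the recording beside the window in the afternoon.
The filler 'which student' is interpreted as the subject of the clause embedded under 'say'. Fronting leaves a gap immediately after 'say':
Which student will Rahul say ___ might place the recording beside the window in the afternoon?
'say' is word 5.

5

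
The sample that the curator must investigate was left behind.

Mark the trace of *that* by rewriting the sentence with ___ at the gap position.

'that' is the direct object of 'investigate'. The gap is right after 'investigate'.

The sample that the curator must investigate ___ was left behind.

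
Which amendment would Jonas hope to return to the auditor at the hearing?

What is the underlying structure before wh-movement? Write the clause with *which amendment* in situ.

'which amendment' is the direct object of 'return'. It moves to the left edge, and the trace sits right after 'return':
Which amendment would Jonas hope to return ___ to the auditor at the hearing?

Jonas would hope to return which amendment to the auditor at the hearing.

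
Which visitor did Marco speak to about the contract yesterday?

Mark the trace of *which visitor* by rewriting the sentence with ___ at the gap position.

Which visitor did Marco speak to ___ about the contract yesterday?

Pre-movement form: Marco did speak to which visitor about the contract yesterday.
The filler 'which visitor' is interpreted as the object of the preposition 'to'. The gap is right after 'to'.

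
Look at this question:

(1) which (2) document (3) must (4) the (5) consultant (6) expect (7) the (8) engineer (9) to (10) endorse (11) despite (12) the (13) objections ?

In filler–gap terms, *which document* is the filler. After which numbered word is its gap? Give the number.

10

Pre-movement form: The consultant must expect the engineer to endorse which document despite the objections.
The filler 'which document' is interpreted as the direct object of 'endorse'. Wh-movement fronts it, leaving a gap right after 'endorse':
Which document must the consultant expect the engineer to endorse ___ despite the objections?
'endorse' is word 10.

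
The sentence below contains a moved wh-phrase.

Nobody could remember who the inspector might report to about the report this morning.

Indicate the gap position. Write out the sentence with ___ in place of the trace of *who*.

In situ: The inspector might report to who about the report this morning.
'who' is the object of the preposition 'to'. The gap is right after 'to'.

Nobody could remember who the inspector might report to ___ about the report this morning.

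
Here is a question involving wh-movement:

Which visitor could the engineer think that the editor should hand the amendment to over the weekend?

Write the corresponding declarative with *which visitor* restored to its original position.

The filler 'which visitor' is interpreted as the object of the preposition 'to' (recipient of 'hand'). Fronting leaves a gap immediately after 'to':
Which visitor could the engineer think that the editor should hand the amendment to ___ over the weekend?

The engineer could think that the editor should hand the amendment to which visitor over the weekend.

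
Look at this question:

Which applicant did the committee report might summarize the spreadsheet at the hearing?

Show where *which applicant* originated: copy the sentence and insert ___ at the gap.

Which applicant did the committee report ___ might summarize the spreadsheet at the hearing?

Before movement: The committee did report which applicant might summarize the spreadsheet at the hearing.
The filler 'which applicant' is interpreted as the subject of the clause embedded under 'report'. The gap is right after 'report'.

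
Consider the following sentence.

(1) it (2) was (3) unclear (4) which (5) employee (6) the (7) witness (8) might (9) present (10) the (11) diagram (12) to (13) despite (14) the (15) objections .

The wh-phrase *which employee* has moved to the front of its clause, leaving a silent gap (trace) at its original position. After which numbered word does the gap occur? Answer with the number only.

Pre-movement form: The witness might present the diagram to which employee despite the objections.
'which employee' functions as the object of the preposition 'to' (recipient of 'present'). Wh-movement fronts it, leaving a gap right after 'to':
It was unclear which employee the witness might present the diagram to ___ despite the objections.
'to' is word 12.

12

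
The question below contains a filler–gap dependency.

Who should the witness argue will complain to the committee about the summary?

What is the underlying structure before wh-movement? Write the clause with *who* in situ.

The witness should argue who will complain to the committee about the summary.

'who' functions as the subject of the clause embedded under 'argue'. Wh-movement fronts it, leaving a gap right after 'argue':
Who should the witness argue ___ will complain to the committee about the summary?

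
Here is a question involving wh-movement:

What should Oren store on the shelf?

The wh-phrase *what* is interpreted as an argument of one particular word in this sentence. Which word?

store

Pre-movement form: Oren should store what on the shelf.
'what' functions as the direct object of 'store'. It moves to the left edge, and the trace sits right after 'store':
What should Oren store ___ on the shelf?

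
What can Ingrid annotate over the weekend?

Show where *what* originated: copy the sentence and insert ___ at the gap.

In situ: Ingrid can annotate what over the weekend.
'what' functions as the direct object of 'annotate'. The gap is right after 'annotate'.

What can Ingrid annotate ___ over the weekend?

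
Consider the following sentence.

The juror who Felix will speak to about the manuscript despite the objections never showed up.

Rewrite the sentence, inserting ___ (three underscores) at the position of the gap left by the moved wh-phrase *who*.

'who' functions as the object of the preposition 'to'. The gap is right after 'to'.

The juror who Felix will speak to ___ about the manuscript despite the objections never showed up.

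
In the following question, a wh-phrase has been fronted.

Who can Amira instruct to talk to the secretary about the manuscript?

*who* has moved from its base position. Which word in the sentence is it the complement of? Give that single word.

Pre-movement form: Amira can instruct who to talk to the secretary about the manuscript.
'who' functions as the direct object of 'instruct'. Fronting leaves a gap immediately after 'instruct':
Who can Amira instruct ___ to talk to the secretary about the manuscript?

instruct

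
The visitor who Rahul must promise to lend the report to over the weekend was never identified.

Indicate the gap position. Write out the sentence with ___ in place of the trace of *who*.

The visitor who Rahul must promise to lend the report to ___ over the weekend was never identified.

The filler 'who' is interpreted as the object of the preposition 'to' (recipient of 'lend'). The gap is right after 'to'.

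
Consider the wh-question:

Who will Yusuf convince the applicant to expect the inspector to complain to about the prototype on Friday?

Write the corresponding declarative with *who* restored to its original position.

'who' functions as the object of the preposition 'to'. Wh-movement fronts it, leaving a gap right after 'to':
Who will Yusuf convince the applicant to expect the inspector to complain to ___ about the prototype on Friday?

Yusuf will convince the applicant to expect the inspector to complain to who about the prototype on Friday.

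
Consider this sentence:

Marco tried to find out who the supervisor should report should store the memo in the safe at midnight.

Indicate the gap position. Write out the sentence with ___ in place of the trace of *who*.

Pre-movement form: The supervisor should report who should store the memo in the safe at midnight.
'who' functions as the subject of the clause embedded under 'report'. The gap is right after 'report'.

Marco tried to find out who the supervisor should report ___ should store the memo in the safe at midnight.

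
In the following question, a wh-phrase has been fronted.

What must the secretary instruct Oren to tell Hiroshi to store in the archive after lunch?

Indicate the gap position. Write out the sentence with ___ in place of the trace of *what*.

Before movement: The secretary must instruct Oren to tell Hiroshi to store what in the archive after lunch.
'what' functions as the direct object of 'store'. The gap is right after 'store'.

What must the secretary instruct Oren to tell Hiroshi to store ___ in the archive after lunch?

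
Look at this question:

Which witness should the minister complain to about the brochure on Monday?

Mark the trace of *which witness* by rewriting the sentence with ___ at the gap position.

Pre-movement form: The minister should complain to which witness about the brochure on Monday.
The filler 'which witness' is interpreted as the object of the preposition 'to'. The gap is right after 'to'.

Which witness should the minister complain to ___ about the brochure on Monday?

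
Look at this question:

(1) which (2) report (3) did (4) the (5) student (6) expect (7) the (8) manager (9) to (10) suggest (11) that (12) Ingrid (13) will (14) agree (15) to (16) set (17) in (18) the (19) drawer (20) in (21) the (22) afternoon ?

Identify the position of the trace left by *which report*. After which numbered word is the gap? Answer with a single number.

16

Before movement: The student did expect the manager to suggest that Ingrid will agree to set which report in the drawer in the afternoon.
'which report' functions as the direct object of 'set'. It moves to the left edge, and the trace sits right after 'set':
Which report did the student expect the manager to suggest that Ingrid will agree to set ___ in the drawer in the afternoon?
'set' is word 16.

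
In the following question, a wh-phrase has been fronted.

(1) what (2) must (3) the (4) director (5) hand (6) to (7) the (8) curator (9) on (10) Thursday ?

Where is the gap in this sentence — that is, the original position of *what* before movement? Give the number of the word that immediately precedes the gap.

5

Before movement: The director must hand what to the curator on Thursday.
'what' functions as the direct object of 'hand'. Fronting leaves a gap immediately after 'hand':
What must the director hand ___ to the curator on Thursday?
'hand' is word 5.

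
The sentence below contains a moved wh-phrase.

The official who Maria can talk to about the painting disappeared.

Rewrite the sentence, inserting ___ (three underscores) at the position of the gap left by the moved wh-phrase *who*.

The official who Maria can talk to ___ about the painting disappeared.

'who' functions as the object of the preposition 'to'. The gap is right after 'to'.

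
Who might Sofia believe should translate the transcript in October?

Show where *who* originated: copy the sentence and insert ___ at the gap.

Underlying clause: Sofia might believe who should translate the transcript in October.
'who' is the subject of the clause embedded under 'believe'. The gap is right after 'believe'.

Who might Sofia believe ___ should translate the transcript in October?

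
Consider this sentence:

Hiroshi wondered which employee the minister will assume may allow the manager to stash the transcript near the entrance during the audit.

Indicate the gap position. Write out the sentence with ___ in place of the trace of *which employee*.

In situ: The minister will assume which employee may allow the manager to stash the transcript near the entrance during the audit.
'which employee' is the subject of the clause embedded under 'assume'. The gap is right after 'assume'.

Hiroshi wondered which employee the minister will assume ___ may allow the manager to stash the transcript near the entrance during the audit.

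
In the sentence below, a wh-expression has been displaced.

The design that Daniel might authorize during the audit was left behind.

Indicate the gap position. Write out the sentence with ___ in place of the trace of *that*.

The filler 'that' is interpreted as the direct object of 'authorize'. The gap is right after 'authorize'.

The design that Daniel might authorize ___ during the audit was left behind.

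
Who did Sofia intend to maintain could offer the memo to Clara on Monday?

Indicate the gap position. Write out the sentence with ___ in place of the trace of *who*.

Before movement: Sofia did intend to maintain who could offer the memo to Clara on Monday.
The filler 'who' is interpreted as the subject of the clause embedded under 'maintain'. The gap is right after 'maintain'.

Who did Sofia intend to maintain ___ could offer the memo to Clara on Monday?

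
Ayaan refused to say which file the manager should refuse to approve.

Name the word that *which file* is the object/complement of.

approve

Underlying clause: The manager should refuse to approve which file.
The filler 'which file' is interpreted as the direct object of 'approve'. It moves to the left edge, and the trace sits right after 'approve':
Ayaan refused to say which file the manager should refuse to approve ___.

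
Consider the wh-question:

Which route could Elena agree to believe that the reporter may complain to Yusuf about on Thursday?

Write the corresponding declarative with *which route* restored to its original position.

Elena could agree to believe that the reporter may complain to Yusuf about which route on Thursday.

'which route' functions as the object of the preposition 'about'. Fronting leaves a gap immediately after 'about':
Which route could Elena agree to believe that the reporter may complain to Yusuf about ___ on Thursday?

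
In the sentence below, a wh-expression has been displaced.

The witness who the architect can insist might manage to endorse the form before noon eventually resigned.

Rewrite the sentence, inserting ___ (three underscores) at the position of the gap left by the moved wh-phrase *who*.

'who' is the subject of the clause embedded under 'insist'. The gap is right after 'insist'.

The witness who the architect can insist ___ might manage to endorse the form before noon eventually resigned.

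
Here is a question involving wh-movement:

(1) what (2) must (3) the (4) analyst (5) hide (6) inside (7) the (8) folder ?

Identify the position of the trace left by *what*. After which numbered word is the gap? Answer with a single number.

5

Before movement: The analyst must hide what inside the folder.
'what' functions as the direct object of 'hide'. Fronting leaves a gap immediately after 'hide':
What must the analyst hide ___ inside the folder?
'hide' is word 5.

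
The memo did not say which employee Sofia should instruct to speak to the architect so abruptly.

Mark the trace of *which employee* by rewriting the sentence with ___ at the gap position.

Underlying clause: Sofia should instruct which employee to speak to the architect so abruptly.
'which employee' functions as the direct object of 'instruct'. The gap is right after 'instruct'.

The memo did not say which employee Sofia should instruct ___ to speak to the architect so abruptly.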